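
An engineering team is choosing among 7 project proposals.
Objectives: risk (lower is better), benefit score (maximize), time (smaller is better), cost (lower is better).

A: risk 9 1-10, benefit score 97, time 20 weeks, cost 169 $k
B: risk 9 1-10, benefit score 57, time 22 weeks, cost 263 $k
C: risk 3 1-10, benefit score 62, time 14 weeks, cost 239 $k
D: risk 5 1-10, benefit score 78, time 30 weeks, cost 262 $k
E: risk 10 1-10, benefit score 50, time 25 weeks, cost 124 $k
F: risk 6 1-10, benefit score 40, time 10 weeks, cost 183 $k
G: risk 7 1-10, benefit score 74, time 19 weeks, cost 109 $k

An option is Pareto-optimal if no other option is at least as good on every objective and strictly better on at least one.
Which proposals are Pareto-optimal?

A: not dominated (best benefit score).
B: dominated by A (risk 9≤9, benefit score 97≥57, time 20≤22, cost 169≤263).
C: not dominated (best risk).
D: not dominated.
E: dominated by G (risk 7≤10, benefit score 74≥50, time 19≤25, cost 109≤124).
F: not dominated (best time).
G: not dominated (best cost).

A, C, D, F, G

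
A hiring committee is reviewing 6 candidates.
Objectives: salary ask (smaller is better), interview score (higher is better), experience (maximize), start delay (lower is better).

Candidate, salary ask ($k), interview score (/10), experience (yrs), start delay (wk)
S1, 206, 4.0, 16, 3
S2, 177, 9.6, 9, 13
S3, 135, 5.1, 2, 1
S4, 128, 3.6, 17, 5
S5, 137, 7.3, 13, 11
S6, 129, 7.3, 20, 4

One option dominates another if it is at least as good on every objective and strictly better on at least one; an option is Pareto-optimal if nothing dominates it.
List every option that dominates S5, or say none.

S6: salary ask 129≤137, interview score 7.3≥7.3, experience 20≥13, start delay 4≤11 — dominates S5.
Others (S1, S2, S3, S4) are each worse than S5 on at least one objective.

S6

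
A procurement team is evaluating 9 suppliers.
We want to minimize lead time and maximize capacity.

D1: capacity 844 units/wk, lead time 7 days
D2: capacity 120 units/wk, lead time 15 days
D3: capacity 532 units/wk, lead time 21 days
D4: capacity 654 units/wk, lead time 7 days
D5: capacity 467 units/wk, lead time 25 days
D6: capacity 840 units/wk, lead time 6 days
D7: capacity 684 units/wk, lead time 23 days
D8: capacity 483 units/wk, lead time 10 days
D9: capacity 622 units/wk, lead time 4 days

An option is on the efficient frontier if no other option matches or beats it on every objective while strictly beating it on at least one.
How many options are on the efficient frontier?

3

D1: not dominated (best capacity).
D2: dominated by D1 (capacity 844≥120, lead time 7≤15).
D3: dominated by D1 (capacity 844≥532, lead time 7≤21).
D4: dominated by D1 (capacity 844≥654, lead time 7≤7).
D5: dominated by D1 (capacity 844≥467, lead time 7≤25).
D6: not dominated.
D7: dominated by D1 (capacity 844≥684, lead time 7≤23).
D8: dominated by D1 (capacity 844≥483, lead time 7≤10).
D9: not dominated (best lead time).
Pareto-optimal: D1, D6, D9 → 3.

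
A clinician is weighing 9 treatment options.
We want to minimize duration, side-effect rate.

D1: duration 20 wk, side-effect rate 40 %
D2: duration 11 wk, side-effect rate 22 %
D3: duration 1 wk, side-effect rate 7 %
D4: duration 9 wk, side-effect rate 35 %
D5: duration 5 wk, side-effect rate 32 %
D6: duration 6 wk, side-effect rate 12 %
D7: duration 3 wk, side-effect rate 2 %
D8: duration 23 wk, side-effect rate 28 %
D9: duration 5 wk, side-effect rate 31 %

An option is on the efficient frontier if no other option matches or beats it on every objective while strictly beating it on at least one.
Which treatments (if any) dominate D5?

D3, D7, D9

D3: duration 1≤5, side-effect rate 7≤32 — dominates D5.
D7: duration 3≤5, side-effect rate 2≤32 — dominates D5.
D9: duration 5≤5, side-effect rate 31≤32 — dominates D5.
Others (D1, D2, D4, D6, D8) are each worse than D5 on at least one objective.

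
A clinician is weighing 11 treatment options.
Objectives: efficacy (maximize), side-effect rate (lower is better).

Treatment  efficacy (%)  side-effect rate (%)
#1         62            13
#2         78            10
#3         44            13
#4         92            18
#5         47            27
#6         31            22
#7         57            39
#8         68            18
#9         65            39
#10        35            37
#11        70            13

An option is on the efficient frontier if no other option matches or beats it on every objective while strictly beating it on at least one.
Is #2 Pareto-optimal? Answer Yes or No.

Yes

#1: worse on efficacy (62 vs 78).
#3: worse on efficacy (44 vs 78).
#4: worse on side-effect rate (18 vs 10).
#5: worse on efficacy (47 vs 78).
#6: worse on efficacy (31 vs 78).
#7: worse on efficacy (57 vs 78).
#8: worse on efficacy (68 vs 78).
#9: worse on efficacy (65 vs 78).
#10: worse on efficacy (35 vs 78).
#11: worse on efficacy (70 vs 78).
No option is at least as good as #2 on every objective and strictly better on one.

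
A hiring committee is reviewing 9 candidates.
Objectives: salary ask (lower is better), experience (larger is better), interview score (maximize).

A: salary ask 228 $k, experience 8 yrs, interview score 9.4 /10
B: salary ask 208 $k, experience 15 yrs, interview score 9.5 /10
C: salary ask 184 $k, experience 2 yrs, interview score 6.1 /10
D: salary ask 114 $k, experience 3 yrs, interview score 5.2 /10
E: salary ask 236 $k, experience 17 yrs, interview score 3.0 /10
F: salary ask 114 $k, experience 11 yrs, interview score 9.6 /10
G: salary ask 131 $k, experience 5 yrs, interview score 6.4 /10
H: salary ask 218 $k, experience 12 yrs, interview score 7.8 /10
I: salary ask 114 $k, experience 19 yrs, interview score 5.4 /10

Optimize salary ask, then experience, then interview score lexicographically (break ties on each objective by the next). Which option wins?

First minimize salary ask: best is 114, kept {D, F, I}.
Then maximize experience: best is 19, kept {I}.

I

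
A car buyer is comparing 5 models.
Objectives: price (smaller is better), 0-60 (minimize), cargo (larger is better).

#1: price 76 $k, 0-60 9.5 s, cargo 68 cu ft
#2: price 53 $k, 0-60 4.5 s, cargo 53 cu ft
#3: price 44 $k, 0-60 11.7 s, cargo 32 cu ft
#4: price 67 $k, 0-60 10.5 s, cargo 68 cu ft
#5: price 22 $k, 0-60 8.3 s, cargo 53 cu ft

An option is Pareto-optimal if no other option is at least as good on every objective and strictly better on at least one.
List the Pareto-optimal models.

#1: not dominated.
#2: not dominated (best 0-60).
#3: dominated by #5 (price 22≤44, 0-60 8.3≤11.7, cargo 53≥32).
#4: not dominated.
#5: not dominated (best price).

#1, #2, #4, #5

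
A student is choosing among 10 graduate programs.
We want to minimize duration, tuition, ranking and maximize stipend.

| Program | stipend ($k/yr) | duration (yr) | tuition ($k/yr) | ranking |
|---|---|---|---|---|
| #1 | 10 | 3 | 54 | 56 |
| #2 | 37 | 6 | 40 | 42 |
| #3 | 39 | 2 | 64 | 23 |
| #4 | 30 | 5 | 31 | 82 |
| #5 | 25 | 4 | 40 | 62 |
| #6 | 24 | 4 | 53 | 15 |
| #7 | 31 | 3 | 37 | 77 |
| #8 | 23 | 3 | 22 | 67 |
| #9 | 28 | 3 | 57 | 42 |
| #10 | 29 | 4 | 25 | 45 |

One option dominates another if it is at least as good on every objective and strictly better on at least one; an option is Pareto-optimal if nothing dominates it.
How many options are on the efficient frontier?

#1: not dominated.
#2: not dominated.
#3: not dominated (best stipend).
#4: not dominated.
#5: dominated by #10 (stipend 29≥25, duration 4≤4, tuition 25≤40, ranking 45≤62).
#6: not dominated (best ranking).
#7: not dominated.
#8: not dominated (best tuition).
#9: not dominated.
#10: not dominated.
Pareto-optimal: #1, #2, #3, #4, #6, #7, #8, #9, #10 → 9.

9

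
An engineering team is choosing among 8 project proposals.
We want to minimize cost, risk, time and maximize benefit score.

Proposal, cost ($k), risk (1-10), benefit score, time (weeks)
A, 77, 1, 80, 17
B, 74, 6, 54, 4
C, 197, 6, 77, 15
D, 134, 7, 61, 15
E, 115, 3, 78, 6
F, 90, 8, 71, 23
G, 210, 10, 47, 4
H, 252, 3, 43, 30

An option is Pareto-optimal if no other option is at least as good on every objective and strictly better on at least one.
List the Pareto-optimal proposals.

A: not dominated (best risk).
B: not dominated (best cost).
C: dominated by E (cost 115≤197, risk 3≤6, benefit score 78≥77, time 6≤15).
D: dominated by E (cost 115≤134, risk 3≤7, benefit score 78≥61, time 6≤15).
E: not dominated.
F: dominated by A (cost 77≤90, risk 1≤8, benefit score 80≥71, time 17≤23).
G: dominated by B (cost 74≤210, risk 6≤10, benefit score 54≥47, time 4≤4).
H: dominated by A (cost 77≤252, risk 1≤3, benefit score 80≥43, time 17≤30).

A, B, E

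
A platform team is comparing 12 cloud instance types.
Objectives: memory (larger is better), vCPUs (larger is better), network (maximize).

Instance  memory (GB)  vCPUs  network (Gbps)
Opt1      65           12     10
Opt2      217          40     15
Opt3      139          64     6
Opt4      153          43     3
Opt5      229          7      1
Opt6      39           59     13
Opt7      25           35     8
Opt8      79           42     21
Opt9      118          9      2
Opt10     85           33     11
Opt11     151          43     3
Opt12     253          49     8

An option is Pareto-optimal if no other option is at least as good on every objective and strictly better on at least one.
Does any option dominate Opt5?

Yes

Opt12 vs Opt5: memory 253≥229, vCPUs 49≥7, network 8≥1 — Opt12 is at least as good on every objective and strictly better on at least one, so Opt12 dominates Opt5.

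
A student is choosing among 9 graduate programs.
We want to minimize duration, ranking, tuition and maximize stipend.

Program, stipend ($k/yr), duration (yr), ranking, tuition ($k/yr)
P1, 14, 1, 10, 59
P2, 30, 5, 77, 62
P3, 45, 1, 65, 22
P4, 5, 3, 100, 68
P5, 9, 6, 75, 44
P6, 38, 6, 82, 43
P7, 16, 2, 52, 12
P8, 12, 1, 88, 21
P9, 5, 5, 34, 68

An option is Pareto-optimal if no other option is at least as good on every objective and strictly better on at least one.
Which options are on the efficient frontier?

P1: not dominated (best ranking).
P2: dominated by P3 (stipend 45≥30, duration 1≤5, ranking 65≤77, tuition 22≤62).
P3: not dominated (best stipend).
P4: dominated by P1 (stipend 14≥5, duration 1≤3, ranking 10≤100, tuition 59≤68).
P5: dominated by P3 (stipend 45≥9, duration 1≤6, ranking 65≤75, tuition 22≤44).
P6: dominated by P3 (stipend 45≥38, duration 1≤6, ranking 65≤82, tuition 22≤43).
P7: not dominated (best tuition).
P8: not dominated.
P9: dominated by P1 (stipend 14≥5, duration 1≤5, ranking 10≤34, tuition 59≤68).

P1, P3, P7, P8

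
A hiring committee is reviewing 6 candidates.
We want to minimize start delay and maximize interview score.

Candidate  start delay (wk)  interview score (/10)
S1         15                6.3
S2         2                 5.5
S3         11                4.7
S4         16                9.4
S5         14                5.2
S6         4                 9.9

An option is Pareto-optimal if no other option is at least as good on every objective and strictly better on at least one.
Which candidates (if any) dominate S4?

S6: start delay 4≤16, interview score 9.9≥9.4 — dominates S4.
Others (S1, S2, S3, S5) are each worse than S4 on at least one objective.

S6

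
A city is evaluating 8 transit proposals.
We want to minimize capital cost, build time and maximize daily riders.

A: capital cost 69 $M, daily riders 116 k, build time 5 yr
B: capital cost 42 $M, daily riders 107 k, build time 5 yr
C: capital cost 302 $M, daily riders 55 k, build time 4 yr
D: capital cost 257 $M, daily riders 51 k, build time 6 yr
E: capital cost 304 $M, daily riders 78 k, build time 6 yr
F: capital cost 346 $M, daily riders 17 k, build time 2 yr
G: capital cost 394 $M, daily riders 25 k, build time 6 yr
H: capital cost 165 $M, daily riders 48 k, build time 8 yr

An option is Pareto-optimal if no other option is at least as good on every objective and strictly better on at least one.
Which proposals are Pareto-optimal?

A: not dominated (best daily riders).
B: not dominated (best capital cost).
C: not dominated.
D: dominated by A (capital cost 69≤257, daily riders 116≥51, build time 5≤6).
E: dominated by A (capital cost 69≤304, daily riders 116≥78, build time 5≤6).
F: not dominated (best build time).
G: dominated by A (capital cost 69≤394, daily riders 116≥25, build time 5≤6).
H: dominated by A (capital cost 69≤165, daily riders 116≥48, build time 5≤8).

A, B, C, F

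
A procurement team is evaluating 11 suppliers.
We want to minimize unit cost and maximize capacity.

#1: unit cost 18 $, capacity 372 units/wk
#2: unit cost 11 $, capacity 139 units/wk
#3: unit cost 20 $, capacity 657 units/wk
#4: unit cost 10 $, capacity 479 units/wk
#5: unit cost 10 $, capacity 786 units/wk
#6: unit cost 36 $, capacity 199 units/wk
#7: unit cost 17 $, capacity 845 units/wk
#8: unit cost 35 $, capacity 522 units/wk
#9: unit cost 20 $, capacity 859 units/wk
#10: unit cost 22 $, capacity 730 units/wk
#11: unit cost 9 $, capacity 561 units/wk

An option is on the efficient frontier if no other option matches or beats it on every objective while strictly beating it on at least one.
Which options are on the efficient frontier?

#1: dominated by #4 (unit cost 10≤18, capacity 479≥372).
#2: dominated by #4 (unit cost 10≤11, capacity 479≥139).
#3: dominated by #5 (unit cost 10≤20, capacity 786≥657).
#4: dominated by #5 (unit cost 10≤10, capacity 786≥479).
#5: not dominated.
#6: dominated by #1 (unit cost 18≤36, capacity 372≥199).
#7: not dominated.
#8: dominated by #3 (unit cost 20≤35, capacity 657≥522).
#9: not dominated (best capacity).
#10: dominated by #5 (unit cost 10≤22, capacity 786≥730).
#11: not dominated (best unit cost).

#5, #7, #9, #11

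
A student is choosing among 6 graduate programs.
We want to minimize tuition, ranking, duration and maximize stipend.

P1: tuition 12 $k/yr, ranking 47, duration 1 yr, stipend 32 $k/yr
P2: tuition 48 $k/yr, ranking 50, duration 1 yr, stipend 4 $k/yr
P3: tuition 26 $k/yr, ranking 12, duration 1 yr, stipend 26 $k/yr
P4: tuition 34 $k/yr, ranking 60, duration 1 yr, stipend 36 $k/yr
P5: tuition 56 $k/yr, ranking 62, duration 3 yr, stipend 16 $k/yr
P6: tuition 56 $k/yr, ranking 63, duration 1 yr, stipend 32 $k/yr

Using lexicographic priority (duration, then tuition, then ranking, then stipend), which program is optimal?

First minimize duration: best is 1, kept {P1, P2, P3, P4, P6}.
Then minimize tuition: best is 12, kept {P1}.

P1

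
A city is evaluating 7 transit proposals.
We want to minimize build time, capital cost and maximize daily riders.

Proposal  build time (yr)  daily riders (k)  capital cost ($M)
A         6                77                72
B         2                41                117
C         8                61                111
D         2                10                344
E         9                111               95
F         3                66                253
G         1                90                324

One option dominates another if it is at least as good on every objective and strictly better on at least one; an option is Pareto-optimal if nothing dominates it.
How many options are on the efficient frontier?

5

A: not dominated (best capital cost).
B: not dominated.
C: dominated by A (build time 6≤8, daily riders 77≥61, capital cost 72≤111).
D: dominated by B (build time 2≤2, daily riders 41≥10, capital cost 117≤344).
E: not dominated (best daily riders).
F: not dominated.
G: not dominated (best build time).
Pareto-optimal: A, B, E, F, G → 5.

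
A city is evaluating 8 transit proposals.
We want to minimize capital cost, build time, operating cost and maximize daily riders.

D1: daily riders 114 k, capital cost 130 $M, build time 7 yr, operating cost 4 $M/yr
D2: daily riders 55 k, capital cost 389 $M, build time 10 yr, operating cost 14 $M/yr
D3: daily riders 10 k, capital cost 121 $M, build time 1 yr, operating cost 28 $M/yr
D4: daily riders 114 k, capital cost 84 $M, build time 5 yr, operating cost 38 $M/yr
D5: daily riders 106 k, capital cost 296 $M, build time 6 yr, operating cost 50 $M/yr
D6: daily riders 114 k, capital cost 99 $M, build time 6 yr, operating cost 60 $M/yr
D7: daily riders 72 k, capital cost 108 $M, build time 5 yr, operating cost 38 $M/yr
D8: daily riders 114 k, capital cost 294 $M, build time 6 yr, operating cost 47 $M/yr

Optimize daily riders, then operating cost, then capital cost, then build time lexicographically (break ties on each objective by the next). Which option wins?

D1

First maximize daily riders: best is 114, kept {D1, D4, D6, D8}.
Then minimize operating cost: best is 4, kept {D1}.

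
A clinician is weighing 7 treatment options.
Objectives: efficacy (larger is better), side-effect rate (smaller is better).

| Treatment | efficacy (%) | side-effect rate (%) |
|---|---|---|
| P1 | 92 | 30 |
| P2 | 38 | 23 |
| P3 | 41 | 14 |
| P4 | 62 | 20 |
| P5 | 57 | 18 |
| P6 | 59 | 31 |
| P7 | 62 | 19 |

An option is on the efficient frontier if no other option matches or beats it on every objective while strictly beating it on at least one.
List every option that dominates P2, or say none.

P3, P4, P5, P7

P3: efficacy 41≥38, side-effect rate 14≤23 — dominates P2.
P4: efficacy 62≥38, side-effect rate 20≤23 — dominates P2.
P5: efficacy 57≥38, side-effect rate 18≤23 — dominates P2.
P7: efficacy 62≥38, side-effect rate 19≤23 — dominates P2.
Others (P1, P6) are each worse than P2 on at least one objective.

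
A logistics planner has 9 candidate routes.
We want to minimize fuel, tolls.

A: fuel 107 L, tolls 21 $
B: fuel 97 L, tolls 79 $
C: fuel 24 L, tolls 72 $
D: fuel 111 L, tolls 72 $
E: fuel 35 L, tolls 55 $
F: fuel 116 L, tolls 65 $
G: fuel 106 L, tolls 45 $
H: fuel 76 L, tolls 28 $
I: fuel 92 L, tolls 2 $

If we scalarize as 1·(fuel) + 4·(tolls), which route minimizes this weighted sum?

I

A: 1·107 + 4·21 = 191
B: 1·97 + 4·79 = 413
C: 1·24 + 4·72 = 312
D: 1·111 + 4·72 = 399
E: 1·35 + 4·55 = 255
F: 1·116 + 4·65 = 376
G: 1·106 + 4·45 = 286
H: 1·76 + 4·28 = 188
I: 1·92 + 4·2 = 100
Lowest: I at 100.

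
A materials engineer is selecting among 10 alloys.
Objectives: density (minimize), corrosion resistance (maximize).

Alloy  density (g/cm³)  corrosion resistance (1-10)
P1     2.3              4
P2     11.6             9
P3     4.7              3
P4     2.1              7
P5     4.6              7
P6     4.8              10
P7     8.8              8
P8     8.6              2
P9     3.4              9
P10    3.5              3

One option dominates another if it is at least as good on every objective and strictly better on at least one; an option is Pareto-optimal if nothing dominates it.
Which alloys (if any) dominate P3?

P1: density 2.3≤4.7, corrosion resistance 4≥3 — dominates P3.
P4: density 2.1≤4.7, corrosion resistance 7≥3 — dominates P3.
P5: density 4.6≤4.7, corrosion resistance 7≥3 — dominates P3.
P9: density 3.4≤4.7, corrosion resistance 9≥3 — dominates P3.
P10: density 3.5≤4.7, corrosion resistance 3≥3 — dominates P3.
Others (P2, P6, P7, P8) are each worse than P3 on at least one objective.

P1, P4, P5, P9, P10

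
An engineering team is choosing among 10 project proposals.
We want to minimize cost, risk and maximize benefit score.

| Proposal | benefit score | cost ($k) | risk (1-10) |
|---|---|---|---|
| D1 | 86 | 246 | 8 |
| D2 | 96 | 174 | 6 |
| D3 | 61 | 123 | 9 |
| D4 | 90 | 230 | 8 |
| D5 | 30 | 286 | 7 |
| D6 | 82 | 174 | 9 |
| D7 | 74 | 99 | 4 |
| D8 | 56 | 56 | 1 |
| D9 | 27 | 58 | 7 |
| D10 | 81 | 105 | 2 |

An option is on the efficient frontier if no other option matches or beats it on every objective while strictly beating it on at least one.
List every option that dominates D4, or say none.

D2: benefit score 96≥90, cost 174≤230, risk 6≤8 — dominates D4.
Others (D1, D3, D5, D6, D7, D8, D9, D10) are each worse than D4 on at least one objective.

D2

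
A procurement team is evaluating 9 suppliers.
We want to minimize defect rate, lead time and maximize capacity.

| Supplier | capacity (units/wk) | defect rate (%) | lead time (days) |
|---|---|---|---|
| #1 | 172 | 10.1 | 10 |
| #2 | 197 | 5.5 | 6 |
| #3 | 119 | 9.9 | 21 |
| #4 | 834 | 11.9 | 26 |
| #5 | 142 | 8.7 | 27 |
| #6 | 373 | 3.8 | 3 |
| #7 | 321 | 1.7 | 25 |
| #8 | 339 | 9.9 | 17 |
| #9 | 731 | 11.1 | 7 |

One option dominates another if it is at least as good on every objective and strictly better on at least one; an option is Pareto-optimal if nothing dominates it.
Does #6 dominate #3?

#6 vs #3: capacity 373≥119, defect rate 3.8≤9.9, lead time 3≤21 — #6 is at least as good on every objective with at least one strict improvement.

Yes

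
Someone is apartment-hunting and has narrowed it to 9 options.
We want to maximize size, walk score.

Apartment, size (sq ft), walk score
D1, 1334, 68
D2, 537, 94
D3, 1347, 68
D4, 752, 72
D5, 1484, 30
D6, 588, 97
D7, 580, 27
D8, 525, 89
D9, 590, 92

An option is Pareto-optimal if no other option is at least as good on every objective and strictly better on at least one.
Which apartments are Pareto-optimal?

D3, D4, D5, D6, D9

D1: dominated by D3 (size 1347≥1334, walk score 68≥68).
D2: dominated by D6 (size 588≥537, walk score 97≥94).
D3: not dominated.
D4: not dominated.
D5: not dominated (best size).
D6: not dominated (best walk score).
D7: dominated by D1 (size 1334≥580, walk score 68≥27).
D8: dominated by D2 (size 537≥525, walk score 94≥89).
D9: not dominated.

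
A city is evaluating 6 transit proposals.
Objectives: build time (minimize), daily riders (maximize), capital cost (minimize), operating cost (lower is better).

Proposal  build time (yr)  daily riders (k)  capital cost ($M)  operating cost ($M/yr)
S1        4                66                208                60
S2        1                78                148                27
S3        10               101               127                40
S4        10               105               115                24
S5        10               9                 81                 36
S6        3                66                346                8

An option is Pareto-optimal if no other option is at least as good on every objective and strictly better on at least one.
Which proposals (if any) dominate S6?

S1: worse on build time (4 vs 3).
S2: worse on operating cost (27 vs 8).
S3: worse on build time (10 vs 3).
S4: worse on build time (10 vs 3).
S5: worse on build time (10 vs 3).
No option dominates S6.

none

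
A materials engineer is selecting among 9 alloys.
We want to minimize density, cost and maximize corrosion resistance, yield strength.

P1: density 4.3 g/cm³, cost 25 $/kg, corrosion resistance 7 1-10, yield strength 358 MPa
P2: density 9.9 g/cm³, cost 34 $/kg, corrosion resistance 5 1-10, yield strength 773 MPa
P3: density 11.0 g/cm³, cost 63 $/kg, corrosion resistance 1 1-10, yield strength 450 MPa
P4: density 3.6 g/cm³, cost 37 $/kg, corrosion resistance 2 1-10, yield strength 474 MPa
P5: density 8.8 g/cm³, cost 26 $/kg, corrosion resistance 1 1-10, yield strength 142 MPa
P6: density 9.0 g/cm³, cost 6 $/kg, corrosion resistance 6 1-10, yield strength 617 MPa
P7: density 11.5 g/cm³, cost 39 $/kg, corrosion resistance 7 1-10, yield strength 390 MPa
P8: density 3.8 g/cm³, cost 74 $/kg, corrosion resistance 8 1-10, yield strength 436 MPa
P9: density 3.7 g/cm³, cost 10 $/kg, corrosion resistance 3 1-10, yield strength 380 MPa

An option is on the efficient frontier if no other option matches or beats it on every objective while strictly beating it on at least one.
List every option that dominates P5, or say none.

P1, P9

P1: density 4.3≤8.8, cost 25≤26, corrosion resistance 7≥1, yield strength 358≥142 — dominates P5.
P9: density 3.7≤8.8, cost 10≤26, corrosion resistance 3≥1, yield strength 380≥142 — dominates P5.
Others (P2, P3, P4, P6, P7, P8) are each worse than P5 on at least one objective.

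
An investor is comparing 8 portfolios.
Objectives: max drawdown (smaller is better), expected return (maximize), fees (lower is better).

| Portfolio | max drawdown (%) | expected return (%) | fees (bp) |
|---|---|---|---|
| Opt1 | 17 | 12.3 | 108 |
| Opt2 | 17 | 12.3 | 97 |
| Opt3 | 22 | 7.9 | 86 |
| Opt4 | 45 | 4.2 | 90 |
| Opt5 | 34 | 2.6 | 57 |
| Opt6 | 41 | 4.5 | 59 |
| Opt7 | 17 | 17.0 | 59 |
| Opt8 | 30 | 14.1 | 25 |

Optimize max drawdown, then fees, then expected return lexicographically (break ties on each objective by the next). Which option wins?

First minimize max drawdown: best is 17, kept {Opt1, Opt2, Opt7}.
Then minimize fees: best is 59, kept {Opt7}.

Opt7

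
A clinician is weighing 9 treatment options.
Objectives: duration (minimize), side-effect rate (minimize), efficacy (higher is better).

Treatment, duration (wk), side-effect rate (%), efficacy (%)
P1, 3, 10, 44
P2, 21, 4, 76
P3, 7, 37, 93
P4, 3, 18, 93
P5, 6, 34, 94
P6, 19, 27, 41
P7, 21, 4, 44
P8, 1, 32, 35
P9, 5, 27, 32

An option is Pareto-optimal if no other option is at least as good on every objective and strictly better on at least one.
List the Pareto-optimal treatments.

P1, P2, P4, P5, P8

P1: not dominated.
P2: not dominated.
P3: dominated by P4 (duration 3≤7, side-effect rate 18≤37, efficacy 93≥93).
P4: not dominated.
P5: not dominated (best efficacy).
P6: dominated by P1 (duration 3≤19, side-effect rate 10≤27, efficacy 44≥41).
P7: dominated by P2 (duration 21≤21, side-effect rate 4≤4, efficacy 76≥44).
P8: not dominated (best duration).
P9: dominated by P1 (duration 3≤5, side-effect rate 10≤27, efficacy 44≥32).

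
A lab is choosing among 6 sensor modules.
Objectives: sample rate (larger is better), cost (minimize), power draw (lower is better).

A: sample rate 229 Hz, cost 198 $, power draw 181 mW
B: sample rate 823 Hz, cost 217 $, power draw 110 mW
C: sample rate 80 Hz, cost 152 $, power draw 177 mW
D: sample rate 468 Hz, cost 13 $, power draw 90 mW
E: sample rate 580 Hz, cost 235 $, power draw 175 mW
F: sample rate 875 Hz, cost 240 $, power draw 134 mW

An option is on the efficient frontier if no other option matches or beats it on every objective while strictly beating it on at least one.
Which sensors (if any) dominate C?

D: sample rate 468≥80, cost 13≤152, power draw 90≤177 — dominates C.
Others (A, B, E, F) are each worse than C on at least one objective.

D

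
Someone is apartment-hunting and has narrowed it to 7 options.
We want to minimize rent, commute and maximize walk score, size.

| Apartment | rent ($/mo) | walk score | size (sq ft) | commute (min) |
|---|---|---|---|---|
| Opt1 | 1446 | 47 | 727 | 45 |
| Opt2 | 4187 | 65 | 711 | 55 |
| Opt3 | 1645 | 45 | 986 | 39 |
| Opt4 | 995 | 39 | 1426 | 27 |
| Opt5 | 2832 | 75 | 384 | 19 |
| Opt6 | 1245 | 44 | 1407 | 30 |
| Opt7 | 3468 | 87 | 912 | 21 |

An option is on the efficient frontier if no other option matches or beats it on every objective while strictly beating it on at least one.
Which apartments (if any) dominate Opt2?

Opt7: rent 3468≤4187, walk score 87≥65, size 912≥711, commute 21≤55 — dominates Opt2.
Others (Opt1, Opt3, Opt4, Opt5, Opt6) are each worse than Opt2 on at least one objective.

Opt7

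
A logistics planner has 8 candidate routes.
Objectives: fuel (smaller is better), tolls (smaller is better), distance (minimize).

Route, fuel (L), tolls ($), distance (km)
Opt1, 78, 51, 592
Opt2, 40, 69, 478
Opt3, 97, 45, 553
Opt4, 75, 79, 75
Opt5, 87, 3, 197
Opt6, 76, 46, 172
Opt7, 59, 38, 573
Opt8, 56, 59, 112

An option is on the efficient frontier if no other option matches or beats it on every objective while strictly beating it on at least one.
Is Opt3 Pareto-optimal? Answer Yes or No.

Opt5 vs Opt3: fuel 87≤97, tolls 3≤45, distance 197≤553 — Opt5 is at least as good on every objective and strictly better on at least one, so Opt5 dominates Opt3.

No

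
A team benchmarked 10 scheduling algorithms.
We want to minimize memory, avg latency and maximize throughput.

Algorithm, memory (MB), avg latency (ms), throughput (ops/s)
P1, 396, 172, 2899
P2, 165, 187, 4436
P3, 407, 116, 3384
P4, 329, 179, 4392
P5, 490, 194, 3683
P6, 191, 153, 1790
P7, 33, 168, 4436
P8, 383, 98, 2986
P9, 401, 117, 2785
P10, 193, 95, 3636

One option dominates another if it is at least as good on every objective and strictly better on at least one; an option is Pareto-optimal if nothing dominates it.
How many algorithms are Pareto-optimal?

3

P1: dominated by P7 (memory 33≤396, avg latency 168≤172, throughput 4436≥2899).
P2: dominated by P7 (memory 33≤165, avg latency 168≤187, throughput 4436≥4436).
P3: dominated by P10 (memory 193≤407, avg latency 95≤116, throughput 3636≥3384).
P4: dominated by P7 (memory 33≤329, avg latency 168≤179, throughput 4436≥4392).
P5: dominated by P2 (memory 165≤490, avg latency 187≤194, throughput 4436≥3683).
P6: not dominated.
P7: not dominated (best memory).
P8: dominated by P10 (memory 193≤383, avg latency 95≤98, throughput 3636≥2986).
P9: dominated by P8 (memory 383≤401, avg latency 98≤117, throughput 2986≥2785).
P10: not dominated (best avg latency).
Pareto-optimal: P6, P7, P10 → 3.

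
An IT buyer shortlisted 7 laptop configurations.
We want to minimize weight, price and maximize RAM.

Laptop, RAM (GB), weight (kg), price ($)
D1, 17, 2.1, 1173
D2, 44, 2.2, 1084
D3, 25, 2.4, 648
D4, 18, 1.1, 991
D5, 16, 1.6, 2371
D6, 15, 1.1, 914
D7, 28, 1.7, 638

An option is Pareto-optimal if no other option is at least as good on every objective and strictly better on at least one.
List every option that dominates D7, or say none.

D1: worse on RAM (17 vs 28).
D2: worse on weight (2.2 vs 1.7).
D3: worse on RAM (25 vs 28).
D4: worse on RAM (18 vs 28).
D5: worse on RAM (16 vs 28).
D6: worse on RAM (15 vs 28).
No option dominates D7.

none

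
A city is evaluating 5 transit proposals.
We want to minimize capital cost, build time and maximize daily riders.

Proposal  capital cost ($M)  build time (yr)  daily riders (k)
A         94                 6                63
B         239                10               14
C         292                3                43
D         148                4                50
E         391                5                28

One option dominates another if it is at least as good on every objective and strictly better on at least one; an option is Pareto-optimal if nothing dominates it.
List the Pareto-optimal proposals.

A, C, D

A: not dominated (best capital cost).
B: dominated by A (capital cost 94≤239, build time 6≤10, daily riders 63≥14).
C: not dominated (best build time).
D: not dominated.
E: dominated by C (capital cost 292≤391, build time 3≤5, daily riders 43≥28).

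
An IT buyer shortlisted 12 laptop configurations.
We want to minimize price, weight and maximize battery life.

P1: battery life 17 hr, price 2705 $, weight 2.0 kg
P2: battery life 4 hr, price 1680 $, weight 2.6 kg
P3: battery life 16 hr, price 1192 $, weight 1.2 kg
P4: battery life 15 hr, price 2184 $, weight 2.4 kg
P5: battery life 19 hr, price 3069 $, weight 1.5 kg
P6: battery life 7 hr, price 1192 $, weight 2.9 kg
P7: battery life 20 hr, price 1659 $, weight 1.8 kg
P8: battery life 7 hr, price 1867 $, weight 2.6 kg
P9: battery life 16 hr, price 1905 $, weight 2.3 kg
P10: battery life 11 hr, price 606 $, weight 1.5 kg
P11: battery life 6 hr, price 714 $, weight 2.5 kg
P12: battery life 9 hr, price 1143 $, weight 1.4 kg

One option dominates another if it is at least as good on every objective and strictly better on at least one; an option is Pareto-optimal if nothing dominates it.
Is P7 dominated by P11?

P11 vs P7: P11 is worse on battery life (6 vs 20), so it does not dominate P7.

No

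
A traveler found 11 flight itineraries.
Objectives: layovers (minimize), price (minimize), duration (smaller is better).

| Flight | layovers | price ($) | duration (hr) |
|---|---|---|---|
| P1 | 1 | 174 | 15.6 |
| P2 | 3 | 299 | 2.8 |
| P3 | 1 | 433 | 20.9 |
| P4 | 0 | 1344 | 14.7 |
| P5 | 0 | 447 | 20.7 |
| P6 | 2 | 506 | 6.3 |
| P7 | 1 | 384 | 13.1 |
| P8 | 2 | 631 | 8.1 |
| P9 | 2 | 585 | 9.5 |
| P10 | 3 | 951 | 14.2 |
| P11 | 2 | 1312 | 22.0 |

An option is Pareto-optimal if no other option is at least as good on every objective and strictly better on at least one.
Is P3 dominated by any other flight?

P1 vs P3: layovers 1≤1, price 174≤433, duration 15.6≤20.9 — P1 is at least as good on every objective and strictly better on at least one, so P1 dominates P3.

Yes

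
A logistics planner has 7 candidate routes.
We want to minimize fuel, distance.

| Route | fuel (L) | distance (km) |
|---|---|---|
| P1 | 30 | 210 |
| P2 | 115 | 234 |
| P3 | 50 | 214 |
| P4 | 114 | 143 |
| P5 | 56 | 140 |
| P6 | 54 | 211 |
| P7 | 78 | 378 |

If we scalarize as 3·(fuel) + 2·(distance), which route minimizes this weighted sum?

P1: 3·30 + 2·210 = 510
P2: 3·115 + 2·234 = 813
P3: 3·50 + 2·214 = 578
P4: 3·114 + 2·143 = 628
P5: 3·56 + 2·140 = 448
P6: 3·54 + 2·211 = 584
P7: 3·78 + 2·378 = 990
Lowest: P5 at 448.

P5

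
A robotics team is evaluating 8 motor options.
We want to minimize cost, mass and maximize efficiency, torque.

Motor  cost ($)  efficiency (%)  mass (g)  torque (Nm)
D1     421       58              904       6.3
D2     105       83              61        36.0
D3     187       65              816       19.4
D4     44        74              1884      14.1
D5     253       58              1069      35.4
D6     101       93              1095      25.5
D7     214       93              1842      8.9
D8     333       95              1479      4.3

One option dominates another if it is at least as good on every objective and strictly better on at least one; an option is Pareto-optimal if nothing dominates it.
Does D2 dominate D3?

Yes

D2 vs D3: cost 105≤187, efficiency 83≥65, mass 61≤816, torque 36.0≥19.4 — D2 is at least as good on every objective with at least one strict improvement.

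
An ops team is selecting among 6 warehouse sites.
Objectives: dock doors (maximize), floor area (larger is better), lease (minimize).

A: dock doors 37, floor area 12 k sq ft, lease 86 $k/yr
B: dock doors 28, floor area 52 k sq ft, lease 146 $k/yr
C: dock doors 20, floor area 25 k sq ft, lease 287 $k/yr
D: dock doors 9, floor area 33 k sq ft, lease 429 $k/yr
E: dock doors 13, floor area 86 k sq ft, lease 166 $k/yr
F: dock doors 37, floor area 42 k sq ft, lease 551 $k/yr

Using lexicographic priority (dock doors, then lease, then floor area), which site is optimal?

A

First maximize dock doors: best is 37, kept {A, F}.
Then minimize lease: best is 86, kept {A}.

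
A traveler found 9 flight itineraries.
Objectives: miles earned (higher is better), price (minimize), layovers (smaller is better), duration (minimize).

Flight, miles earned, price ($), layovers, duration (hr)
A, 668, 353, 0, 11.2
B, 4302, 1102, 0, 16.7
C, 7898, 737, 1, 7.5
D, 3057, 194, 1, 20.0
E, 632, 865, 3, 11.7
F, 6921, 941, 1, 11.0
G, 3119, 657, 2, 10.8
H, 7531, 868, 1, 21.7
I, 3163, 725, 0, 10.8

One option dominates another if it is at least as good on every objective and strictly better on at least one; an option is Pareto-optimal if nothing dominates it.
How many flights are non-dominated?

A: not dominated.
B: not dominated.
C: not dominated (best miles earned).
D: not dominated (best price).
E: dominated by A (miles earned 668≥632, price 353≤865, layovers 0≤3, duration 11.2≤11.7).
F: dominated by C (miles earned 7898≥6921, price 737≤941, layovers 1≤1, duration 7.5≤11.0).
G: not dominated.
H: dominated by C (miles earned 7898≥7531, price 737≤868, layovers 1≤1, duration 7.5≤21.7).
I: not dominated.
Pareto-optimal: A, B, C, D, G, I → 6.

6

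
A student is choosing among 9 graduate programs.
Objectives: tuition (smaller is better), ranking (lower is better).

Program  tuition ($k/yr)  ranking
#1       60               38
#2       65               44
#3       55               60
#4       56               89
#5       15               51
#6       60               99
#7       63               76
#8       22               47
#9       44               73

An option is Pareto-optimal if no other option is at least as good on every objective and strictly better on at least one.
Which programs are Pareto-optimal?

#1: not dominated (best ranking).
#2: dominated by #1 (tuition 60≤65, ranking 38≤44).
#3: dominated by #5 (tuition 15≤55, ranking 51≤60).
#4: dominated by #3 (tuition 55≤56, ranking 60≤89).
#5: not dominated (best tuition).
#6: dominated by #1 (tuition 60≤60, ranking 38≤99).
#7: dominated by #1 (tuition 60≤63, ranking 38≤76).
#8: not dominated.
#9: dominated by #5 (tuition 15≤44, ranking 51≤73).

#1, #5, #8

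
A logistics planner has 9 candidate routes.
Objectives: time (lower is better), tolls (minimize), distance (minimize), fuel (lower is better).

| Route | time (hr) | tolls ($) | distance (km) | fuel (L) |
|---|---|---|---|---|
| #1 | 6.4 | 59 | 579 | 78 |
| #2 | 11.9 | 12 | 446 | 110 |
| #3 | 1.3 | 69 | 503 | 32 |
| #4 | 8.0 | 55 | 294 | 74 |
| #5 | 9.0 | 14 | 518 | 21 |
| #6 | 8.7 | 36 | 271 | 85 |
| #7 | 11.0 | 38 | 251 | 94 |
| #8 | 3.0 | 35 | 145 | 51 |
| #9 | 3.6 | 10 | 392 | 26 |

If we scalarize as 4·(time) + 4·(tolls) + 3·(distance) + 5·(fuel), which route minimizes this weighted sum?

#8

#1: 4·6.4 + 4·59 + 3·579 + 5·78 = 2388.6
#2: 4·11.9 + 4·12 + 3·446 + 5·110 = 1983.6
#3: 4·1.3 + 4·69 + 3·503 + 5·32 = 1950.2
#4: 4·8.0 + 4·55 + 3·294 + 5·74 = 1504.0
#5: 4·9.0 + 4·14 + 3·518 + 5·21 = 1751.0
#6: 4·8.7 + 4·36 + 3·271 + 5·85 = 1416.8
#7: 4·11.0 + 4·38 + 3·251 + 5·94 = 1419.0
#8: 4·3.0 + 4·35 + 3·145 + 5·51 = 842.0
#9: 4·3.6 + 4·10 + 3·392 + 5·26 = 1360.4
Lowest: #8 at 842.0.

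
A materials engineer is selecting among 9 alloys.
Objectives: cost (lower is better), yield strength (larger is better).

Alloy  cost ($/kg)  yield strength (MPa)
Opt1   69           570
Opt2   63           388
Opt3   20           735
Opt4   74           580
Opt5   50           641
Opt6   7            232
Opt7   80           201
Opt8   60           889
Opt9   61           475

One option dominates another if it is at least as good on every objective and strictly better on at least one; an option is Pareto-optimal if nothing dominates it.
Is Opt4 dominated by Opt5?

Opt5 vs Opt4: cost 50≤74, yield strength 641≥580 — Opt5 is at least as good on every objective with at least one strict improvement.

Yes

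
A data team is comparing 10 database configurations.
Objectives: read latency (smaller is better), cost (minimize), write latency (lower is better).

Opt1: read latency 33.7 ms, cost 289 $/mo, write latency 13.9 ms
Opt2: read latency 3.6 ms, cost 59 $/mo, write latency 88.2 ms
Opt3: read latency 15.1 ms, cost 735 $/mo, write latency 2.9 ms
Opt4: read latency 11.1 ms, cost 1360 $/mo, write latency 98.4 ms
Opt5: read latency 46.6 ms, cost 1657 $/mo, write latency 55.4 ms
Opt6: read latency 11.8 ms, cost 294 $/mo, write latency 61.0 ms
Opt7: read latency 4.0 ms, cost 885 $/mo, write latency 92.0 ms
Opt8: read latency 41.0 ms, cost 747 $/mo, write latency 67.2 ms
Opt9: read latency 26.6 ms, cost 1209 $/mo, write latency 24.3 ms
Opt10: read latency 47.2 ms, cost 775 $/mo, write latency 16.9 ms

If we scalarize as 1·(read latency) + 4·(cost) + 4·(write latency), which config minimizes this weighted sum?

Opt2

Opt1: 1·33.7 + 4·289 + 4·13.9 = 1245.3
Opt2: 1·3.6 + 4·59 + 4·88.2 = 592.4
Opt3: 1·15.1 + 4·735 + 4·2.9 = 2966.7
Opt4: 1·11.1 + 4·1360 + 4·98.4 = 5844.7
Opt5: 1·46.6 + 4·1657 + 4·55.4 = 6896.2
Opt6: 1·11.8 + 4·294 + 4·61.0 = 1431.8
Opt7: 1·4.0 + 4·885 + 4·92.0 = 3912.0
Opt8: 1·41.0 + 4·747 + 4·67.2 = 3297.8
Opt9: 1·26.6 + 4·1209 + 4·24.3 = 4959.8
Opt10: 1·47.2 + 4·775 + 4·16.9 = 3214.8
Lowest: Opt2 at 592.4.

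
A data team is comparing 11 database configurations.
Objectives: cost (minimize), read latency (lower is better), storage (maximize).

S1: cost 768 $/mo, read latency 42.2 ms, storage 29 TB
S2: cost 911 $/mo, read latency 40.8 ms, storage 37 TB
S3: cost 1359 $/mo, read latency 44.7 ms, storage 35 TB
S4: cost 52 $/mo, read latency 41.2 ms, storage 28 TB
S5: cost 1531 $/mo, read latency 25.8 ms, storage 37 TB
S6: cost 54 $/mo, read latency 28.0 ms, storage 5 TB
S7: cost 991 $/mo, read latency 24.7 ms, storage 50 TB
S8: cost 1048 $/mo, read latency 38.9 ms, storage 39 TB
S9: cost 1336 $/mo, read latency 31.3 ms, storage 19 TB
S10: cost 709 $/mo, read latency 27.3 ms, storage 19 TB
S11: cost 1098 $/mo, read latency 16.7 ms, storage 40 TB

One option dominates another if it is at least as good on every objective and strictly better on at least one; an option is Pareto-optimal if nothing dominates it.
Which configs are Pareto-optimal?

S1, S2, S4, S6, S7, S10, S11

S1: not dominated.
S2: not dominated.
S3: dominated by S2 (cost 911≤1359, read latency 40.8≤44.7, storage 37≥35).
S4: not dominated (best cost).
S5: dominated by S7 (cost 991≤1531, read latency 24.7≤25.8, storage 50≥37).
S6: not dominated.
S7: not dominated (best storage).
S8: dominated by S7 (cost 991≤1048, read latency 24.7≤38.9, storage 50≥39).
S9: dominated by S7 (cost 991≤1336, read latency 24.7≤31.3, storage 50≥19).
S10: not dominated.
S11: not dominated (best read latency).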